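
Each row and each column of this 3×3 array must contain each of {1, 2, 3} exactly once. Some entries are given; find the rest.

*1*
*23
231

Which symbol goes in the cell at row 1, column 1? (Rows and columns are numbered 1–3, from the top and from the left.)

Cell (r1,c1): row 1 has {1}; column 1 has {2} → 3.

3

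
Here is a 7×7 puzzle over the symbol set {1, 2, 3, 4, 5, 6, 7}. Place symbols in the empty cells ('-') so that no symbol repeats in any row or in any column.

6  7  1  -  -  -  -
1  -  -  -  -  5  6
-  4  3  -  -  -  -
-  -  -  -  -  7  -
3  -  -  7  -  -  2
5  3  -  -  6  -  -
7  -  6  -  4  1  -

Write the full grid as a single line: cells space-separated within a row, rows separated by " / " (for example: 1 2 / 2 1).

6 7 1 5 2 3 4 / 1 2 4 3 7 5 6 / 2 4 3 1 5 6 7 / 4 1 2 6 3 7 5 / 3 6 5 7 1 4 2 / 5 3 7 4 6 2 1 / 7 5 6 2 4 1 3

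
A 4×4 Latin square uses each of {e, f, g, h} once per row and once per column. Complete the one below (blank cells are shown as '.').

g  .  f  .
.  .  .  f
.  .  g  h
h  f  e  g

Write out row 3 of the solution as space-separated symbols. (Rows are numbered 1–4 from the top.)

f e g h

At row 1, column 4: row 1 has {f,g}; column 4 has {f,g,h}; that leaves e.
At row 2, column 1: row 2 has {f}; column 1 has {g,h}; that leaves e.
At row 2, column 3: row 2 has {e,f}; column 3 has {e,f,g}; that leaves h.
At row 3, column 1: row 3 has {g,h}; column 1 has {e,g,h}; that leaves f.
At row 3, column 2: row 3 has {f,g,h}; column 2 has {f}; that leaves e.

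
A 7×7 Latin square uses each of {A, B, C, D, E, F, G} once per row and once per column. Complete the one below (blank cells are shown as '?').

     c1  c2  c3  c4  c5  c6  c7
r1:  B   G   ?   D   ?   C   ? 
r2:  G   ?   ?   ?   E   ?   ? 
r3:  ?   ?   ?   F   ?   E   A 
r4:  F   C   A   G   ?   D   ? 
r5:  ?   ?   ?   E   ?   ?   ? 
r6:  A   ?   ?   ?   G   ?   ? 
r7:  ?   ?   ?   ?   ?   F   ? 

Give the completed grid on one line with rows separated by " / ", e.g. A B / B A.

B G E D A C F / G F D B E A C / C B G F D E A / F C A G B D E / D A C E F G B / A E F C G B D / E D B A C F G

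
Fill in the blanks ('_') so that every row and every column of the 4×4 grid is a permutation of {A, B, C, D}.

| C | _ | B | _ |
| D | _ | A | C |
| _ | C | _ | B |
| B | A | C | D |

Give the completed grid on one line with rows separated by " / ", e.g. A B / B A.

C D B A / D B A C / A C D B / B A C D

At row 1, column 2: row 1 has {B,C}; column 2 has {A,C}; that leaves D.
At row 1, column 4: row 1 has {B,C,D}; column 4 has {B,C,D}; that leaves A.
At row 2, column 2: row 2 has {A,C,D}; column 2 has {A,C,D}; that leaves B.
At row 3, column 1: row 3 has {B,C}; column 1 has {B,C,D}; that leaves A.
At row 3, column 3: row 3 has {A,B,C}; column 3 has {A,B,C}; that leaves D.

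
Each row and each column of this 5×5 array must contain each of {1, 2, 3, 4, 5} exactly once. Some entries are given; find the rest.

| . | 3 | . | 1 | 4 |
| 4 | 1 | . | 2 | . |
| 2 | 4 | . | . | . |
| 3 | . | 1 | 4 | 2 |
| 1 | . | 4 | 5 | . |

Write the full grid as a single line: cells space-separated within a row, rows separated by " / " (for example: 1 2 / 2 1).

At row 1, column 1: row 1 has {1,3,4}; column 1 has {1,2,3,4}; that leaves 5.
At row 1, column 3: row 1 has {1,3,4,5}; column 3 has {1,4}; that leaves 2.
At row 3, column 4: row 3 has {2,4}; column 4 has {1,2,4,5}; that leaves 3.
At row 4, column 2: row 4 has {1,2,3,4}; column 2 has {1,3,4}; that leaves 5.
At row 5, column 2: row 5 has {1,4,5}; column 2 has {1,3,4,5}; that leaves 2.
At row 5, column 5: row 5 has {1,2,4,5}; column 5 has {2,4}; that leaves 3.
At row 2, column 5: row 2 has {1,2,4}; column 5 has {2,3,4}; that leaves 5.
At row 3, column 3: row 3 has {2,3,4}; column 3 has {1,2,4}; that leaves 5.
At row 3, column 5: row 3 has {2,3,4,5}; column 5 has {2,3,4,5}; that leaves 1.
At row 2, column 3: row 2 has {1,2,4,5}; column 3 has {1,2,4,5}; that leaves 3.

5 3 2 1 4 / 4 1 3 2 5 / 2 4 5 3 1 / 3 5 1 4 2 / 1 2 4 5 3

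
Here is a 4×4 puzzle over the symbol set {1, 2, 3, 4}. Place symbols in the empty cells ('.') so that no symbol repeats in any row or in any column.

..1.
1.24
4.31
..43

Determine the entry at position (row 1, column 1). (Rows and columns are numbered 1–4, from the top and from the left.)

3

At row 1, column 4: row 1 has {1}; column 4 has {1,3,4}; that leaves 2.
At row 2, column 2: row 2 has {1,2,4}; column 2 is empty so far; that leaves 3.
At row 3, column 2: row 3 has {1,3,4}; column 2 has {3}; that leaves 2.
At row 4, column 1: row 4 has {3,4}; column 1 has {1,4}; that leaves 2.
At row 4, column 2: row 4 has {2,3,4}; column 2 has {2,3}; that leaves 1.
At row 1, column 1: row 1 has {1,2}; column 1 has {1,2,4}; that leaves 3.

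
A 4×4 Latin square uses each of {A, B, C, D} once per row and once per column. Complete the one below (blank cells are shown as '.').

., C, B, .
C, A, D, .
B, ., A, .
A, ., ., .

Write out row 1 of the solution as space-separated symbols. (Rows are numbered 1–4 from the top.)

D C B A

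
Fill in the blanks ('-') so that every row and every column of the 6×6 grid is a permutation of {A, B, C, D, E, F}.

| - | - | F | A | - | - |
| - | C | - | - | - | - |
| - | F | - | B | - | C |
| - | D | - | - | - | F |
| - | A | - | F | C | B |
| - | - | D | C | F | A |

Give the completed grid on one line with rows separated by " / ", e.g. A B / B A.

C B F A E D / F C B D A E / E F A B D C / A D C E B F / D A E F C B / B E D C F A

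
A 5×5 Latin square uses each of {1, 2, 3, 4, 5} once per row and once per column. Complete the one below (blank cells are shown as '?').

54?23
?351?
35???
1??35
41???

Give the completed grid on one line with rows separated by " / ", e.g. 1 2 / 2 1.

5 4 1 2 3 / 2 3 5 1 4 / 3 5 2 4 1 / 1 2 4 3 5 / 4 1 3 5 2

At row 1, column 3: row 1 has {2,3,4,5}; column 3 has {5}; that leaves 1.
At row 2, column 1: row 2 has {1,3,5}; column 1 has {1,3,4,5}; that leaves 2.
At row 2, column 5: row 2 has {1,2,3,5}; column 5 has {3,5}; that leaves 4.
At row 3, column 4: row 3 has {3,5}; column 4 has {1,2,3}; that leaves 4.
At row 4, column 2: row 4 has {1,3,5}; column 2 has {1,3,4,5}; that leaves 2.
At row 4, column 3: row 4 has {1,2,3,5}; column 3 has {1,5}; that leaves 4.
At row 5, column 4: row 5 has {1,4}; column 4 has {1,2,3,4}; that leaves 5.
At row 5, column 5: row 5 has {1,4,5}; column 5 has {3,4,5}; that leaves 2.
At row 3, column 3: row 3 has {3,4,5}; column 3 has {1,4,5}; that leaves 2.
At row 3, column 5: row 3 has {2,3,4,5}; column 5 has {2,3,4,5}; that leaves 1.
At row 5, column 3: row 5 has {1,2,4,5}; column 3 has {1,2,4,5}; that leaves 3.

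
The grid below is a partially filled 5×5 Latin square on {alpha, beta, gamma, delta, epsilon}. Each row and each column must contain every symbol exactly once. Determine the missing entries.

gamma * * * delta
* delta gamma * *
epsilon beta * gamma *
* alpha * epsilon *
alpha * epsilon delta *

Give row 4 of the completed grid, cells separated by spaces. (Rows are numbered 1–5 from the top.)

delta alpha beta epsilon gamma

(r1,c2) = epsilon
(r2,c1) = beta
(r2,c4) = alpha
(r2,c5) = epsilon
(r3,c5) = alpha
(r4,c1) = delta
(r4,c3) = beta
(r4,c5) = gamma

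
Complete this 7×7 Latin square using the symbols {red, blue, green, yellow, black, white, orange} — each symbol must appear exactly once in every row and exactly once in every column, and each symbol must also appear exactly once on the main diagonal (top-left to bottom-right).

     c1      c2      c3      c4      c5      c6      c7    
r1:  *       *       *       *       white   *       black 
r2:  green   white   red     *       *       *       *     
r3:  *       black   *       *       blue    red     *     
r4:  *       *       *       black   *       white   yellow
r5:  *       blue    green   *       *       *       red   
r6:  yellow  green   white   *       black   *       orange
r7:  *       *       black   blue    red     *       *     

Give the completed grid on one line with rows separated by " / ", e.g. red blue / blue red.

At row 2, column 7: row 2 has {red,green,white}; column 7 has {red,yellow,black,orange}; that leaves blue.
At row 6, column 4: row 6 has {green,yellow,black,white,orange}; column 4 has {blue,black}; that leaves red.
At row 6, column 6: row 6 has {red,green,yellow,black,white,orange}; column 6 has {red,white}; the diagonal has {black,white}; that leaves blue.
At row 7, column 7: row 7 has {red,blue,black}; column 7 has {red,blue,yellow,black,orange}; the diagonal has {blue,black,white}; that leaves green.
At row 3, column 7: row 3 has {red,blue,black}; column 7 has {red,blue,green,yellow,black,orange}; that leaves white.
At row 3, column 1: row 3 has {red,blue,black,white}; column 1 has {green,yellow}; that leaves orange.
At row 3, column 3: row 3 has {red,blue,black,white,orange}; column 3 has {red,green,black,white}; the diagonal has {blue,green,black,white}; that leaves yellow.
At row 3, column 4: row 3 has {red,blue,yellow,black,white,orange}; column 4 has {red,blue,black}; that leaves green.
At row 5, column 5: row 5 has {red,blue,green}; column 5 has {red,blue,black,white}; the diagonal has {blue,green,yellow,black,white}; that leaves orange.
At row 7, column 1: row 7 has {red,blue,green,black}; column 1 has {green,yellow,orange}; that leaves white.
At row 1, column 1: row 1 has {black,white}; column 1 has {green,yellow,white,orange}; the diagonal has {blue,green,yellow,black,white,orange}; that leaves red.
At row 2, column 5: row 2 has {red,blue,green,white}; column 5 has {red,blue,black,white,orange}; that leaves yellow.
At row 4, column 1: row 4 has {yellow,black,white}; column 1 has {red,green,yellow,white,orange}; that leaves blue.
At row 4, column 3: row 4 has {blue,yellow,black,white}; column 3 has {red,green,yellow,black,white}; that leaves orange.
At row 4, column 5: row 4 has {blue,yellow,black,white,orange}; column 5 has {red,blue,yellow,black,white,orange}; that leaves green.
At row 5, column 1: row 5 has {red,blue,green,orange}; column 1 has {red,blue,green,yellow,white,orange}; that leaves black.
At row 5, column 6: row 5 has {red,blue,green,black,orange}; column 6 has {red,blue,white}; that leaves yellow.
At row 7, column 6: row 7 has {red,blue,green,black,white}; column 6 has {red,blue,yellow,white}; that leaves orange.
At row 1, column 3: row 1 has {red,black,white}; column 3 has {red,green,yellow,black,white,orange}; that leaves blue.
At row 1, column 6: row 1 has {red,blue,black,white}; column 6 has {red,blue,yellow,white,orange}; that leaves green.
At row 2, column 4: row 2 has {red,blue,green,yellow,white}; column 4 has {red,blue,green,black}; that leaves orange.
At row 2, column 6: row 2 has {red,blue,green,yellow,white,orange}; column 6 has {red,blue,green,yellow,white,orange}; that leaves black.
At row 4, column 2: row 4 has {blue,green,yellow,black,white,orange}; column 2 has {blue,green,black,white}; that leaves red.
At row 5, column 4: row 5 has {red,blue,green,yellow,black,orange}; column 4 has {red,blue,green,black,orange}; that leaves white.
At row 7, column 2: row 7 has {red,blue,green,black,white,orange}; column 2 has {red,blue,green,black,white}; that leaves yellow.
At row 1, column 2: row 1 has {red,blue,green,black,white}; column 2 has {red,blue,green,yellow,black,white}; that leaves orange.
At row 1, column 4: row 1 has {red,blue,green,black,white,orange}; column 4 has {red,blue,green,black,white,orange}; that leaves yellow.

red orange blue yellow white green black / green white red orange yellow black blue / orange black yellow green blue red white / blue red orange black green white yellow / black blue green white orange yellow red / yellow green white red black blue orange / white yellow black blue red orange green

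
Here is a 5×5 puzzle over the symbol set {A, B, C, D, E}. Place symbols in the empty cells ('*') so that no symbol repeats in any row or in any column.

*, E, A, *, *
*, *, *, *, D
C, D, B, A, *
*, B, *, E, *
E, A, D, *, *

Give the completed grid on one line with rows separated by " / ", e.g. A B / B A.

B E A D C / A C E B D / C D B A E / D B C E A / E A D C B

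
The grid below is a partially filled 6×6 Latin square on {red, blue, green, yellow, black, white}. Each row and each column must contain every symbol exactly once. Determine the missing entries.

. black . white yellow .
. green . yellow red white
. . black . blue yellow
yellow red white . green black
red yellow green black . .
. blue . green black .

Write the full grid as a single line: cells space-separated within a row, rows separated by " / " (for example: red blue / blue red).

blue black red white yellow green / black green blue yellow red white / green white black red blue yellow / yellow red white blue green black / red yellow green black white blue / white blue yellow green black red

row 2 has {red,green,yellow,white}; column 3 has {green,black,white} — only blue is left for (r2,c3).
row 3 has {blue,yellow,black}; column 2 has {red,blue,green,yellow,black} — only white is left for (r3,c2).
row 3 has {blue,yellow,black,white}; column 4 has {green,yellow,black,white} — only red is left for (r3,c4).
row 4 has {red,green,yellow,black,white}; column 4 has {red,green,yellow,black,white} — only blue is left for (r4,c4).
row 5 has {red,green,yellow,black}; column 5 has {red,blue,green,yellow,black} — only white is left for (r5,c5).
row 5 has {red,green,yellow,black,white}; column 6 has {yellow,black,white} — only blue is left for (r5,c6).
row 6 has {blue,green,black}; column 1 has {red,yellow} — only white is left for (r6,c1).
row 6 has {blue,green,black,white}; column 6 has {blue,yellow,black,white} — only red is left for (r6,c6).
row 1 has {yellow,black,white}; column 3 has {blue,green,black,white} — only red is left for (r1,c3).
row 1 has {red,yellow,black,white}; column 6 has {red,blue,yellow,black,white} — only green is left for (r1,c6).
row 2 has {red,blue,green,yellow,white}; column 1 has {red,yellow,white} — only black is left for (r2,c1).
row 3 has {red,blue,yellow,black,white}; column 1 has {red,yellow,black,white} — only green is left for (r3,c1).
row 6 has {red,blue,green,black,white}; column 3 has {red,blue,green,black,white} — only yellow is left for (r6,c3).
row 1 has {red,green,yellow,black,white}; column 1 has {red,green,yellow,black,white} — only blue is left for (r1,c1).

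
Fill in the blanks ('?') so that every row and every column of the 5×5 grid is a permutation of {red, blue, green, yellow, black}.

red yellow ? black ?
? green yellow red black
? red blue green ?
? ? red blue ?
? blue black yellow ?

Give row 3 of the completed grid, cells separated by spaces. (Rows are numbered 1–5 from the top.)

(r1,c3) = green
(r1,c5) = blue
(r2,c1) = blue
(r3,c5) = yellow
(r4,c2) = black
(r4,c5) = green
(r5,c1) = green
(r5,c5) = red
(r3,c1) = black

black red blue green yellow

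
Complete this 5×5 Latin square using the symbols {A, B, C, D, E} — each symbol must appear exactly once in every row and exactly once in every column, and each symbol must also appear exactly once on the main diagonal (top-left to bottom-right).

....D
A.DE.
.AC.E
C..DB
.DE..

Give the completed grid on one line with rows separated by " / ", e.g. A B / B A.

E C B A D / A B D E C / D A C B E / C E A D B / B D E C A

(r2,c2) = B
(r2,c5) = C
(r3,c4) = B
(r4,c2) = E
(r4,c3) = A
(r5,c1) = B
(r5,c5) = A
(r1,c1) = E
(r1,c2) = C
(r1,c3) = B
(r1,c4) = A
(r3,c1) = D
(r5,c4) = C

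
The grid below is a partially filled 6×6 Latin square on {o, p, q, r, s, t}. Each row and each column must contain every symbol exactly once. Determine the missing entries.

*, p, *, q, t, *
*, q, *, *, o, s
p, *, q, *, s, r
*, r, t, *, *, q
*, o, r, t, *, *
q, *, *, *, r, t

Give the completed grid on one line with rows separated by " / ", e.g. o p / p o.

(r1,c6) = o
(r2,c3) = p
(r2,c4) = r
(r3,c2) = t
(r3,c4) = o
(r4,c5) = p
(r5,c1) = s
(r5,c5) = q
(r5,c6) = p
(r6,c2) = s
(r6,c3) = o
(r6,c4) = p
(r1,c1) = r
(r1,c3) = s
(r2,c1) = t
(r4,c1) = o
(r4,c4) = s

r p s q t o / t q p r o s / p t q o s r / o r t s p q / s o r t q p / q s o p r t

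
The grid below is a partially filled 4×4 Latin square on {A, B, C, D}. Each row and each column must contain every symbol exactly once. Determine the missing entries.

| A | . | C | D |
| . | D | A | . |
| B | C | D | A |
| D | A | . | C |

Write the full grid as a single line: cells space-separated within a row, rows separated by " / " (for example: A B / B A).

(r1,c2): row 1 has {A,C,D}; column 2 has {A,C,D}, so it must be B.
(r2,c1): row 2 has {A,D}; column 1 has {A,B,D}, so it must be C.
(r2,c4): row 2 has {A,C,D}; column 4 has {A,C,D}, so it must be B.
(r4,c3): row 4 has {A,C,D}; column 3 has {A,C,D}, so it must be B.

A B C D / C D A B / B C D A / D A B C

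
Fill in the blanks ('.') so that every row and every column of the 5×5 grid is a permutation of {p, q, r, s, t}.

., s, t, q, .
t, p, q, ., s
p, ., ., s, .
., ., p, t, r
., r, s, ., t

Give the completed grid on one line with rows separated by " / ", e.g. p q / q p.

r s t q p / t p q r s / p t r s q / s q p t r / q r s p t

row 1 has {q,s,t}; column 1 has {p,t} — only r is left for (r1,c1).
row 1 has {q,r,s,t}; column 5 has {r,s,t} — only p is left for (r1,c5).
row 2 has {p,q,s,t}; column 4 has {q,s,t} — only r is left for (r2,c4).
row 3 has {p,s}; column 3 has {p,q,s,t} — only r is left for (r3,c3).
row 3 has {p,r,s}; column 5 has {p,r,s,t} — only q is left for (r3,c5).
row 4 has {p,r,t}; column 2 has {p,r,s} — only q is left for (r4,c2).
row 5 has {r,s,t}; column 1 has {p,r,t} — only q is left for (r5,c1).
row 5 has {q,r,s,t}; column 4 has {q,r,s,t} — only p is left for (r5,c4).
row 3 has {p,q,r,s}; column 2 has {p,q,r,s} — only t is left for (r3,c2).
row 4 has {p,q,r,t}; column 1 has {p,q,r,t} — only s is left for (r4,c1).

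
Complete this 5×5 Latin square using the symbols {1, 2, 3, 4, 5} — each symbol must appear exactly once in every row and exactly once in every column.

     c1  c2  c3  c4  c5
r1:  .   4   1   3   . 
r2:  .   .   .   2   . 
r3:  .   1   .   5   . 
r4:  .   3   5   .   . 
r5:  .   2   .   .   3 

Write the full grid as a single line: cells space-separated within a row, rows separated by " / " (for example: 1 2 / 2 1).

2 4 1 3 5 / 4 5 3 2 1 / 3 1 2 5 4 / 1 3 5 4 2 / 5 2 4 1 3

row 2 has {2}; column 2 has {1,2,3,4} — only 5 is left for (r2,c2).
row 5 has {2,3}; column 3 has {1,5} — only 4 is left for (r5,c3).
row 5 has {2,3,4}; column 4 has {2,3,5} — only 1 is left for (r5,c4).
row 2 has {2,5}; column 3 has {1,4,5} — only 3 is left for (r2,c3).
row 3 has {1,5}; column 3 has {1,3,4,5} — only 2 is left for (r3,c3).
row 3 has {1,2,5}; column 5 has {3} — only 4 is left for (r3,c5).
row 4 has {3,5}; column 4 has {1,2,3,5} — only 4 is left for (r4,c4).
row 5 has {1,2,3,4}; column 1 is empty so far — only 5 is left for (r5,c1).
row 1 has {1,3,4}; column 1 has {5} — only 2 is left for (r1,c1).
row 1 has {1,2,3,4}; column 5 has {3,4} — only 5 is left for (r1,c5).
row 2 has {2,3,5}; column 5 has {3,4,5} — only 1 is left for (r2,c5).
row 3 has {1,2,4,5}; column 1 has {2,5} — only 3 is left for (r3,c1).
row 4 has {3,4,5}; column 1 has {2,3,5} — only 1 is left for (r4,c1).
row 4 has {1,3,4,5}; column 5 has {1,3,4,5} — only 2 is left for (r4,c5).
row 2 has {1,2,3,5}; column 1 has {1,2,3,5} — only 4 is left for (r2,c1).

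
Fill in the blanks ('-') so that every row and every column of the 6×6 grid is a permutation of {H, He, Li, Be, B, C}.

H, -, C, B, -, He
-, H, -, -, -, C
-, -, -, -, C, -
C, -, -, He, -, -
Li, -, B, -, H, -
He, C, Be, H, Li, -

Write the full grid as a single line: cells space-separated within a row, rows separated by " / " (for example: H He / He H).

H Li C B Be He / B H Li Be He C / Be B He Li C H / C Be H He B Li / Li He B C H Be / He C Be H Li B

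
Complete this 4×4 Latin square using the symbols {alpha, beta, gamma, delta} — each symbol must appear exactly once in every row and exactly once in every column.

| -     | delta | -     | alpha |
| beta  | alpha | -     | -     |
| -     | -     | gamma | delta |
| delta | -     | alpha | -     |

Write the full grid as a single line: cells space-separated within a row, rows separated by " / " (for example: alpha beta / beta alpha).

gamma delta beta alpha / beta alpha delta gamma / alpha beta gamma delta / delta gamma alpha beta

row 1 has {alpha,delta}; column 1 has {beta,delta} — only gamma is left for (r1,c1).
row 1 has {alpha,gamma,delta}; column 3 has {alpha,gamma} — only beta is left for (r1,c3).
row 2 has {alpha,beta}; column 3 has {alpha,beta,gamma} — only delta is left for (r2,c3).
row 2 has {alpha,beta,delta}; column 4 has {alpha,delta} — only gamma is left for (r2,c4).
row 3 has {gamma,delta}; column 1 has {beta,gamma,delta} — only alpha is left for (r3,c1).
row 3 has {alpha,gamma,delta}; column 2 has {alpha,delta} — only beta is left for (r3,c2).
row 4 has {alpha,delta}; column 2 has {alpha,beta,delta} — only gamma is left for (r4,c2).
row 4 has {alpha,gamma,delta}; column 4 has {alpha,gamma,delta} — only beta is left for (r4,c4).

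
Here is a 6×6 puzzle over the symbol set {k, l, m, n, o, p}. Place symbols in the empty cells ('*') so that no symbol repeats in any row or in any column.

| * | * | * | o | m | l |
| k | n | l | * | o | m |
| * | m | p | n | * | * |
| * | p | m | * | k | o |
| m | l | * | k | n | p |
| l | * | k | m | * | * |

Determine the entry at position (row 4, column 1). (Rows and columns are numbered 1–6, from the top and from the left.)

n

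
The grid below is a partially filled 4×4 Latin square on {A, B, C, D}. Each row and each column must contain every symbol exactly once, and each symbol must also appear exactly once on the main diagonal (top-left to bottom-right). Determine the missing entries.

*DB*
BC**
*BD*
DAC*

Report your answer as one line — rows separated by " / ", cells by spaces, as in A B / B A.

A D B C / B C A D / C B D A / D A C B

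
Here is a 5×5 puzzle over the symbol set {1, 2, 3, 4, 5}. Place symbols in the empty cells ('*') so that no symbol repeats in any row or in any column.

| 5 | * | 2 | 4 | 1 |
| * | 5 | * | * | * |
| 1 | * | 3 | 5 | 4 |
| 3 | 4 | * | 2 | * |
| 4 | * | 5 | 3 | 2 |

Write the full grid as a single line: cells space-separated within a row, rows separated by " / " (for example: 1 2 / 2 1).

5 3 2 4 1 / 2 5 4 1 3 / 1 2 3 5 4 / 3 4 1 2 5 / 4 1 5 3 2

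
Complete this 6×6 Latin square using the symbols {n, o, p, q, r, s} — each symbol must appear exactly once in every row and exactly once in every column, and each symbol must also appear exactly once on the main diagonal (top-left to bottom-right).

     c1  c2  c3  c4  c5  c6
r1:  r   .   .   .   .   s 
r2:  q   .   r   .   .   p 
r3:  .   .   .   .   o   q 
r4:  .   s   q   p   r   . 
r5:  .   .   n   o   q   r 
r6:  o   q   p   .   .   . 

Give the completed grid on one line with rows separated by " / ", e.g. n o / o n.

(r1,c3): row 1 has {r,s}; column 3 has {n,p,q,r}, so it must be o.
(r3,c3): row 3 has {o,q}; column 3 has {n,o,p,q,r}; the diagonal has {p,q,r}, so it must be s.
(r4,c1): row 4 has {p,q,r,s}; column 1 has {o,q,r}, so it must be n.
(r4,c6): row 4 has {n,p,q,r,s}; column 6 has {p,q,r,s}, so it must be o.
(r5,c2): row 5 has {n,o,q,r}; column 2 has {q,s}, so it must be p.
(r6,c6): row 6 has {o,p,q}; column 6 has {o,p,q,r,s}; the diagonal has {p,q,r,s}, so it must be n.
(r1,c2): row 1 has {o,r,s}; column 2 has {p,q,s}, so it must be n.
(r1,c4): row 1 has {n,o,r,s}; column 4 has {o,p}, so it must be q.
(r1,c5): row 1 has {n,o,q,r,s}; column 5 has {o,q,r}, so it must be p.
(r2,c2): row 2 has {p,q,r}; column 2 has {n,p,q,s}; the diagonal has {n,p,q,r,s}, so it must be o.
(r3,c1): row 3 has {o,q,s}; column 1 has {n,o,q,r}, so it must be p.
(r3,c2): row 3 has {o,p,q,s}; column 2 has {n,o,p,q,s}, so it must be r.
(r3,c4): row 3 has {o,p,q,r,s}; column 4 has {o,p,q}, so it must be n.
(r5,c1): row 5 has {n,o,p,q,r}; column 1 has {n,o,p,q,r}, so it must be s.
(r6,c5): row 6 has {n,o,p,q}; column 5 has {o,p,q,r}, so it must be s.
(r2,c4): row 2 has {o,p,q,r}; column 4 has {n,o,p,q}, so it must be s.
(r2,c5): row 2 has {o,p,q,r,s}; column 5 has {o,p,q,r,s}, so it must be n.
(r6,c4): row 6 has {n,o,p,q,s}; column 4 has {n,o,p,q,s}, so it must be r.

r n o q p s / q o r s n p / p r s n o q / n s q p r o / s p n o q r / o q p r s n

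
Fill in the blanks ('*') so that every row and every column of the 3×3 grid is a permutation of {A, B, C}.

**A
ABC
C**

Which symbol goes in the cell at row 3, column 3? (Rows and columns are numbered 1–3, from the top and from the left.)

B

(r1,c1): row 1 has {A}; column 1 has {A,C}, so it must be B.
(r1,c2): row 1 has {A,B}; column 2 has {B}, so it must be C.
(r3,c2): row 3 has {C}; column 2 has {B,C}, so it must be A.
(r3,c3): row 3 has {A,C}; column 3 has {A,C}, so it must be B.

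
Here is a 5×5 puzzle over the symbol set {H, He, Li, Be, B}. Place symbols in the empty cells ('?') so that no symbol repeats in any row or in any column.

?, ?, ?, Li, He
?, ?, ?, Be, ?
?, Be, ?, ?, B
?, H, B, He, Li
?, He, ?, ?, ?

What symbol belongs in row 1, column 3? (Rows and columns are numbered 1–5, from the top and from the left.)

(r1,c2) = B
(r2,c2) = Li
(r2,c5) = H
(r3,c4) = H
(r4,c1) = Be
(r5,c4) = B
(r5,c5) = Be
(r1,c1) = H
(r1,c3) = Be

Be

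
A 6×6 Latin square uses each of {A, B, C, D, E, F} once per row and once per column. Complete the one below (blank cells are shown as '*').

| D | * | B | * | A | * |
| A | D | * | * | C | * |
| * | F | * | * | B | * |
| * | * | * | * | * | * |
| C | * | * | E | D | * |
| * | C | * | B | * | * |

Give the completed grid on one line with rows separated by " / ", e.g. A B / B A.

D E B C A F / A D E F C B / E F D A B C / B A C D F E / C B F E D A / F C A B E D

Cell (r1,c2): row 1 has {A,B,D}; column 2 has {C,D,F} → E.
Cell (r2,c4): row 2 has {A,C,D}; column 4 has {B,E} → F.
Cell (r3,c1): row 3 has {B,F}; column 1 has {A,C,D} → E.
Cell (r6,c1): row 6 has {B,C}; column 1 has {A,C,D,E} → F.
Cell (r6,c5): row 6 has {B,C,F}; column 5 has {A,B,C,D} → E.
Cell (r1,c4): row 1 has {A,B,D,E}; column 4 has {B,E,F} → C.
Cell (r1,c6): row 1 has {A,B,C,D,E}; column 6 is empty so far → F.
Cell (r2,c3): row 2 has {A,C,D,F}; column 3 has {B} → E.
Cell (r2,c6): row 2 has {A,C,D,E,F}; column 6 has {F} → B.
Cell (r4,c1): row 4 is empty so far; column 1 has {A,C,D,E,F} → B.
Cell (r4,c2): row 4 has {B}; column 2 has {C,D,E,F} → A.
Cell (r4,c4): row 4 has {A,B}; column 4 has {B,C,E,F} → D.
Cell (r4,c5): row 4 has {A,B,D}; column 5 has {A,B,C,D,E} → F.
Cell (r5,c2): row 5 has {C,D,E}; column 2 has {A,C,D,E,F} → B.
Cell (r5,c6): row 5 has {B,C,D,E}; column 6 has {B,F} → A.
Cell (r6,c6): row 6 has {B,C,E,F}; column 6 has {A,B,F} → D.
Cell (r3,c4): row 3 has {B,E,F}; column 4 has {B,C,D,E,F} → A.
Cell (r3,c6): row 3 has {A,B,E,F}; column 6 has {A,B,D,F} → C.
Cell (r4,c3): row 4 has {A,B,D,F}; column 3 has {B,E} → C.
Cell (r4,c6): row 4 has {A,B,C,D,F}; column 6 has {A,B,C,D,F} → E.
Cell (r5,c3): row 5 has {A,B,C,D,E}; column 3 has {B,C,E} → F.
Cell (r6,c3): row 6 has {B,C,D,E,F}; column 3 has {B,C,E,F} → A.
Cell (r3,c3): row 3 has {A,B,C,E,F}; column 3 has {A,B,C,E,F} → D.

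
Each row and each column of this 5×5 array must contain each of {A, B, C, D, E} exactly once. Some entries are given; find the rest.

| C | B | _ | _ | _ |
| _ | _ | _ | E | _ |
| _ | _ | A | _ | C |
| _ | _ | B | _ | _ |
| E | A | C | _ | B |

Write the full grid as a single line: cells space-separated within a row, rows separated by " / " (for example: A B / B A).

(r2,c3): row 2 has {E}; column 3 has {A,B,C}, so it must be D.
(r2,c5): row 2 has {D,E}; column 5 has {B,C}, so it must be A.
(r5,c4): row 5 has {A,B,C,E}; column 4 has {E}, so it must be D.
(r1,c3): row 1 has {B,C}; column 3 has {A,B,C,D}, so it must be E.
(r1,c4): row 1 has {B,C,E}; column 4 has {D,E}, so it must be A.
(r1,c5): row 1 has {A,B,C,E}; column 5 has {A,B,C}, so it must be D.
(r2,c1): row 2 has {A,D,E}; column 1 has {C,E}, so it must be B.
(r2,c2): row 2 has {A,B,D,E}; column 2 has {A,B}, so it must be C.
(r3,c1): row 3 has {A,C}; column 1 has {B,C,E}, so it must be D.
(r3,c2): row 3 has {A,C,D}; column 2 has {A,B,C}, so it must be E.
(r3,c4): row 3 has {A,C,D,E}; column 4 has {A,D,E}, so it must be B.
(r4,c1): row 4 has {B}; column 1 has {B,C,D,E}, so it must be A.
(r4,c2): row 4 has {A,B}; column 2 has {A,B,C,E}, so it must be D.
(r4,c4): row 4 has {A,B,D}; column 4 has {A,B,D,E}, so it must be C.
(r4,c5): row 4 has {A,B,C,D}; column 5 has {A,B,C,D}, so it must be E.

C B E A D / B C D E A / D E A B C / A D B C E / E A C D B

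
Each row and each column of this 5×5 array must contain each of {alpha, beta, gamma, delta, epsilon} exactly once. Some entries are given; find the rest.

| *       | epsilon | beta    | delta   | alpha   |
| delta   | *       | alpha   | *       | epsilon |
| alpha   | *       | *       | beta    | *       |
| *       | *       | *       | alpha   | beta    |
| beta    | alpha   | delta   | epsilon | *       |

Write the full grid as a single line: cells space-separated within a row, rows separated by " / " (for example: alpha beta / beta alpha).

(r1,c1) = gamma
(r2,c4) = gamma
(r4,c1) = epsilon
(r4,c3) = gamma
(r5,c5) = gamma
(r2,c2) = beta
(r3,c3) = epsilon
(r3,c5) = delta
(r4,c2) = delta
(r3,c2) = gamma

gamma epsilon beta delta alpha / delta beta alpha gamma epsilon / alpha gamma epsilon beta delta / epsilon delta gamma alpha beta / beta alpha delta epsilon gamma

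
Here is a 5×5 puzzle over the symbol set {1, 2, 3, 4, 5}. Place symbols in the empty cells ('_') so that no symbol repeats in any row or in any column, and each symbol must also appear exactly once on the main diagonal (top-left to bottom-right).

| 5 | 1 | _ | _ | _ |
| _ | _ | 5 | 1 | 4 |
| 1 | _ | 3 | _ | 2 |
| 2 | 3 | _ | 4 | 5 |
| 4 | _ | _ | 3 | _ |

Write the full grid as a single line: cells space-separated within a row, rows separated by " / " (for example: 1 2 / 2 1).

(r1,c4): row 1 has {1,5}; column 4 has {1,3,4}, so it must be 2.
(r1,c5): row 1 has {1,2,5}; column 5 has {2,4,5}, so it must be 3.
(r2,c1): row 2 has {1,4,5}; column 1 has {1,2,4,5}, so it must be 3.
(r2,c2): row 2 has {1,3,4,5}; column 2 has {1,3}; the diagonal has {3,4,5}, so it must be 2.
(r3,c4): row 3 has {1,2,3}; column 4 has {1,2,3,4}, so it must be 5.
(r4,c3): row 4 has {2,3,4,5}; column 3 has {3,5}, so it must be 1.
(r5,c2): row 5 has {3,4}; column 2 has {1,2,3}, so it must be 5.
(r5,c3): row 5 has {3,4,5}; column 3 has {1,3,5}, so it must be 2.
(r5,c5): row 5 has {2,3,4,5}; column 5 has {2,3,4,5}; the diagonal has {2,3,4,5}, so it must be 1.
(r1,c3): row 1 has {1,2,3,5}; column 3 has {1,2,3,5}, so it must be 4.
(r3,c2): row 3 has {1,2,3,5}; column 2 has {1,2,3,5}, so it must be 4.

5 1 4 2 3 / 3 2 5 1 4 / 1 4 3 5 2 / 2 3 1 4 5 / 4 5 2 3 1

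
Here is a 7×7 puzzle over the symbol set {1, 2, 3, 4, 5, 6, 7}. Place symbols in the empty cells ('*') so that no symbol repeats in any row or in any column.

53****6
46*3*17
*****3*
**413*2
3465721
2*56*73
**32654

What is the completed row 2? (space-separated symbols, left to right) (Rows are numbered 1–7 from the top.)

4 6 2 3 5 1 7

row 1 has {3,5,6}; column 6 has {1,2,3,5,7} — only 4 is left for (r1,c6).
row 2 has {1,3,4,6,7}; column 3 has {3,4,5,6} — only 2 is left for (r2,c3).
row 2 has {1,2,3,4,6,7}; column 5 has {3,6,7} — only 5 is left for (r2,c5).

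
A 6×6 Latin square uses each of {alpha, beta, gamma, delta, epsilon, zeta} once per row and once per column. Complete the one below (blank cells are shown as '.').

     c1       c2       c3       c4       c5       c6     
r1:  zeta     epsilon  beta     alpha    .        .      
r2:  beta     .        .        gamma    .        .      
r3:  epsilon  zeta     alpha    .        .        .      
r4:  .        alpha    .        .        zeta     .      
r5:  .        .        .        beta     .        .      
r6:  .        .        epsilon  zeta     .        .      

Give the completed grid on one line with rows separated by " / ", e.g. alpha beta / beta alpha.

At row 2, column 2: row 2 has {beta,gamma}; column 2 has {alpha,epsilon,zeta}; that leaves delta.
At row 2, column 3: row 2 has {beta,gamma,delta}; column 3 has {alpha,beta,epsilon}; that leaves zeta.
At row 3, column 4: row 3 has {alpha,epsilon,zeta}; column 4 has {alpha,beta,gamma,zeta}; that leaves delta.
At row 4, column 4: row 4 has {alpha,zeta}; column 4 has {alpha,beta,gamma,delta,zeta}; that leaves epsilon.
At row 5, column 2: row 5 has {beta}; column 2 has {alpha,delta,epsilon,zeta}; that leaves gamma.
At row 5, column 3: row 5 has {beta,gamma}; column 3 has {alpha,beta,epsilon,zeta}; that leaves delta.
At row 6, column 2: row 6 has {epsilon,zeta}; column 2 has {alpha,gamma,delta,epsilon,zeta}; that leaves beta.
At row 4, column 3: row 4 has {alpha,epsilon,zeta}; column 3 has {alpha,beta,delta,epsilon,zeta}; that leaves gamma.
At row 5, column 1: row 5 has {beta,gamma,delta}; column 1 has {beta,epsilon,zeta}; that leaves alpha.
At row 5, column 5: row 5 has {alpha,beta,gamma,delta}; column 5 has {zeta}; that leaves epsilon.
At row 5, column 6: row 5 has {alpha,beta,gamma,delta,epsilon}; column 6 is empty so far; that leaves zeta.
At row 2, column 5: row 2 has {beta,gamma,delta,zeta}; column 5 has {epsilon,zeta}; that leaves alpha.
At row 2, column 6: row 2 has {alpha,beta,gamma,delta,zeta}; column 6 has {zeta}; that leaves epsilon.
At row 4, column 1: row 4 has {alpha,gamma,epsilon,zeta}; column 1 has {alpha,beta,epsilon,zeta}; that leaves delta.
At row 4, column 6: row 4 has {alpha,gamma,delta,epsilon,zeta}; column 6 has {epsilon,zeta}; that leaves beta.
At row 6, column 1: row 6 has {beta,epsilon,zeta}; column 1 has {alpha,beta,delta,epsilon,zeta}; that leaves gamma.
At row 6, column 5: row 6 has {beta,gamma,epsilon,zeta}; column 5 has {alpha,epsilon,zeta}; that leaves delta.
At row 6, column 6: row 6 has {beta,gamma,delta,epsilon,zeta}; column 6 has {beta,epsilon,zeta}; that leaves alpha.
At row 1, column 5: row 1 has {alpha,beta,epsilon,zeta}; column 5 has {alpha,delta,epsilon,zeta}; that leaves gamma.
At row 1, column 6: row 1 has {alpha,beta,gamma,epsilon,zeta}; column 6 has {alpha,beta,epsilon,zeta}; that leaves delta.
At row 3, column 5: row 3 has {alpha,delta,epsilon,zeta}; column 5 has {alpha,gamma,delta,epsilon,zeta}; that leaves beta.
At row 3, column 6: row 3 has {alpha,beta,delta,epsilon,zeta}; column 6 has {alpha,beta,delta,epsilon,zeta}; that leaves gamma.

zeta epsilon beta alpha gamma delta / beta delta zeta gamma alpha epsilon / epsilon zeta alpha delta beta gamma / delta alpha gamma epsilon zeta beta / alpha gamma delta beta epsilon zeta / gamma beta epsilon zeta delta alpha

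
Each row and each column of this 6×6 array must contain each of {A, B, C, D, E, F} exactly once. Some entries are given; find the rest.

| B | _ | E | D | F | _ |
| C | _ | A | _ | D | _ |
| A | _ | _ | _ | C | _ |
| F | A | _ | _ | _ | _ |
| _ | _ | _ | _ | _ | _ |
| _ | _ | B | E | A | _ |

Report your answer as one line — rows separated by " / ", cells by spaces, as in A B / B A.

B C E D F A / C B A F D E / A E F B C D / F A D C E B / E D C A B F / D F B E A C

(r1,c2) = C
(r1,c6) = A
(r6,c1) = D
(r6,c2) = F
(r6,c6) = C
(r5,c1) = E
(r5,c5) = B
(r4,c5) = E
(r5,c2) = D
(r5,c6) = F
(r5,c3) = C
(r5,c4) = A
(r4,c3) = D
(r4,c6) = B
(r2,c6) = E
(r3,c3) = F
(r3,c4) = B
(r3,c6) = D
(r4,c4) = C
(r2,c2) = B
(r2,c4) = F
(r3,c2) = E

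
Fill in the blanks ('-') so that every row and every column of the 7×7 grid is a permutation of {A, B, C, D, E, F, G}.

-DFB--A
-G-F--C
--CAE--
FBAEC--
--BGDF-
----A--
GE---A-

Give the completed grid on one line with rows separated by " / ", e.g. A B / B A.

E D F B G C A / A G E F B D C / D F C A E B G / F B A E C G D / C A B G D F E / B C G D A E F / G E D C F A B

Cell (r1,c5): row 1 has {A,B,D,F}; column 5 has {A,C,D,E} → G.
Cell (r2,c5): row 2 has {C,F,G}; column 5 has {A,C,D,E,G} → B.
Cell (r3,c2): row 3 has {A,C,E}; column 2 has {B,D,E,G} → F.
Cell (r5,c7): row 5 has {B,D,F,G}; column 7 has {A,C} → E.
Cell (r6,c2): row 6 has {A}; column 2 has {B,D,E,F,G} → C.
Cell (r6,c4): row 6 has {A,C}; column 4 has {A,B,E,F,G} → D.
Cell (r7,c3): row 7 has {A,E,G}; column 3 has {A,B,C,F} → D.
Cell (r7,c4): row 7 has {A,D,E,G}; column 4 has {A,B,D,E,F,G} → C.
Cell (r7,c5): row 7 has {A,C,D,E,G}; column 5 has {A,B,C,D,E,G} → F.
Cell (r7,c7): row 7 has {A,C,D,E,F,G}; column 7 has {A,C,E} → B.
Cell (r2,c3): row 2 has {B,C,F,G}; column 3 has {A,B,C,D,F} → E.
Cell (r2,c6): row 2 has {B,C,E,F,G}; column 6 has {A,F} → D.
Cell (r4,c6): row 4 has {A,B,C,E,F}; column 6 has {A,D,F} → G.
Cell (r4,c7): row 4 has {A,B,C,E,F,G}; column 7 has {A,B,C,E} → D.
Cell (r5,c2): row 5 has {B,D,E,F,G}; column 2 has {B,C,D,E,F,G} → A.
Cell (r6,c3): row 6 has {A,C,D}; column 3 has {A,B,C,D,E,F} → G.
Cell (r6,c7): row 6 has {A,C,D,G}; column 7 has {A,B,C,D,E} → F.
Cell (r2,c1): row 2 has {B,C,D,E,F,G}; column 1 has {F,G} → A.
Cell (r3,c6): row 3 has {A,C,E,F}; column 6 has {A,D,F,G} → B.
Cell (r3,c7): row 3 has {A,B,C,E,F}; column 7 has {A,B,C,D,E,F} → G.
Cell (r5,c1): row 5 has {A,B,D,E,F,G}; column 1 has {A,F,G} → C.
Cell (r6,c6): row 6 has {A,C,D,F,G}; column 6 has {A,B,D,F,G} → E.
Cell (r1,c1): row 1 has {A,B,D,F,G}; column 1 has {A,C,F,G} → E.
Cell (r1,c6): row 1 has {A,B,D,E,F,G}; column 6 has {A,B,D,E,F,G} → C.
Cell (r3,c1): row 3 has {A,B,C,E,F,G}; column 1 has {A,C,E,F,G} → D.
Cell (r6,c1): row 6 has {A,C,D,E,F,G}; column 1 has {A,C,D,E,F,G} → B.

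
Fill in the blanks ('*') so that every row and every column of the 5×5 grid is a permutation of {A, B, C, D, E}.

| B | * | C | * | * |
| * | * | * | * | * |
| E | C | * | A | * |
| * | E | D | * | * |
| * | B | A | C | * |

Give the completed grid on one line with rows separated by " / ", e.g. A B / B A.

B D C E A / C A E D B / E C B A D / A E D B C / D B A C E

(r3,c3) = B
(r3,c5) = D
(r4,c4) = B
(r5,c1) = D
(r5,c5) = E
(r1,c5) = A
(r2,c3) = E
(r2,c4) = D
(r4,c5) = C
(r1,c2) = D
(r1,c4) = E
(r2,c2) = A
(r2,c5) = B
(r4,c1) = A
(r2,c1) = C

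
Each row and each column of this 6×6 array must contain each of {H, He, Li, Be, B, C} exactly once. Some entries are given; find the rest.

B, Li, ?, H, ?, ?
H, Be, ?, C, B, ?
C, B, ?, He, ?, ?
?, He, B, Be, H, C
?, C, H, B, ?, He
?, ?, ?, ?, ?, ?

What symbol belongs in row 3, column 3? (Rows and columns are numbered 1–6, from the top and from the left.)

Li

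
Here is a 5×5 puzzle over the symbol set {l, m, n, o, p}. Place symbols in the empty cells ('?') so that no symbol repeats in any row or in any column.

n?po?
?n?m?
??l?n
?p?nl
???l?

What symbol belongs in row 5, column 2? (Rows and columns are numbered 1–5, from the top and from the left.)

m

(r1,c5) = m
(r2,c3) = o
(r2,c5) = p
(r3,c4) = p
(r4,c3) = m
(r5,c3) = n
(r5,c5) = o
(r1,c2) = l
(r2,c1) = l
(r4,c1) = o
(r5,c2) = m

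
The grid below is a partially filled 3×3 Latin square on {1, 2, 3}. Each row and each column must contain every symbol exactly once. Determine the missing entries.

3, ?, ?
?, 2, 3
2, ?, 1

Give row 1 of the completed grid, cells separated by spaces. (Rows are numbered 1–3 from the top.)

At row 1, column 2: row 1 has {3}; column 2 has {2}; that leaves 1.
At row 1, column 3: row 1 has {1,3}; column 3 has {1,3}; that leaves 2.

3 1 2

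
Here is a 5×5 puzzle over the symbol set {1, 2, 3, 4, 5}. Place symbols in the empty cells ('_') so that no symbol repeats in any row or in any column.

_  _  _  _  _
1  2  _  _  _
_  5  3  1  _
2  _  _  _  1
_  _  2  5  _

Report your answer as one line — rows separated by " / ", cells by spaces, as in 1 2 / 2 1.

(r3,c1) = 4
(r3,c5) = 2
(r5,c1) = 3
(r5,c5) = 4
(r1,c1) = 5
(r1,c5) = 3
(r2,c5) = 5
(r5,c2) = 1
(r1,c2) = 4
(r1,c3) = 1
(r1,c4) = 2
(r2,c3) = 4
(r2,c4) = 3
(r4,c2) = 3
(r4,c3) = 5
(r4,c4) = 4

5 4 1 2 3 / 1 2 4 3 5 / 4 5 3 1 2 / 2 3 5 4 1 / 3 1 2 5 4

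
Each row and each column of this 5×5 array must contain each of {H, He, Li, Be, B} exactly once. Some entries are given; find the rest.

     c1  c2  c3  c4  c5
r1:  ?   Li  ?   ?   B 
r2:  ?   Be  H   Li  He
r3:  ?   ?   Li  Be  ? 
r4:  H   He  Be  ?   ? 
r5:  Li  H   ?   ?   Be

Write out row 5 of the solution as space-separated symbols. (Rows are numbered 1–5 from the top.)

Li H B He Be

(r1,c3) = He
(r1,c4) = H
(r2,c1) = B
(r3,c1) = He
(r3,c2) = B
(r3,c5) = H
(r4,c4) = B
(r4,c5) = Li
(r5,c3) = B
(r5,c4) = He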